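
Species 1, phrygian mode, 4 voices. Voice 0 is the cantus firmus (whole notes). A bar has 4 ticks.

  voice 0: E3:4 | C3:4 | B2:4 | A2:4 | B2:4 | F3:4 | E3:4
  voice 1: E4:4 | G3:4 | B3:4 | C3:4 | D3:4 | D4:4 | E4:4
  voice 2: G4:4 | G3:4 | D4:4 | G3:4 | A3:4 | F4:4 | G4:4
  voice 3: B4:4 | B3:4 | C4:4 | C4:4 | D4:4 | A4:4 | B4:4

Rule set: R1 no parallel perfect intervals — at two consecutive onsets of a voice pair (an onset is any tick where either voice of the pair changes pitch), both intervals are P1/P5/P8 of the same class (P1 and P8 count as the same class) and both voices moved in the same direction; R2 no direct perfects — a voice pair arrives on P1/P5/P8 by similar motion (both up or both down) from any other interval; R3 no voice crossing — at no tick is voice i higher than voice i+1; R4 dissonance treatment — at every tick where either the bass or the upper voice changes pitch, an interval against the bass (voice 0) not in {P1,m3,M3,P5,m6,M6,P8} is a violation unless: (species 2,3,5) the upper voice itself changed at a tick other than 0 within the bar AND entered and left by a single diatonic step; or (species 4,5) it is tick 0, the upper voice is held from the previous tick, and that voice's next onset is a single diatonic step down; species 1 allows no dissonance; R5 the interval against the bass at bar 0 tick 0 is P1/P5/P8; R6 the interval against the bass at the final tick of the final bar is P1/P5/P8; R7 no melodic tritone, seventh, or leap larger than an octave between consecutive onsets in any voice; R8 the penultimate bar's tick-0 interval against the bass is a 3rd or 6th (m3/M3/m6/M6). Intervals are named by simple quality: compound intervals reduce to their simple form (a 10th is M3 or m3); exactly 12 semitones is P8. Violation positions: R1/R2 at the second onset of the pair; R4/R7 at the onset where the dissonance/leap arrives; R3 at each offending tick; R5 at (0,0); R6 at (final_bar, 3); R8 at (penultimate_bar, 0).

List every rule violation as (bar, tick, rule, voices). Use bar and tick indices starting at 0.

(0, 0, R5, (0, 2))
(1, 0, R2, (0, 1))
(1, 0, R2, (0, 2))
(1, 0, R2, (1, 2))
(1, 0, R4, (0, 3))
(2, 0, R3, (2, 3))
(2, 0, R4, (0, 3))
(2, 1, R3, (2, 3))
(2, 2, R3, (2, 3))
(2, 3, R3, (2, 3))
(3, 0, R2, (1, 2))
(3, 0, R4, (0, 2))
(3, 0, R7, (1,))
(4, 0, R1, (1, 2))
(4, 0, R1, (1, 3))
(4, 0, R4, (0, 2))
(5, 0, R2, (0, 2))
(5, 0, R2, (1, 3))
(5, 0, R7, (0,))
(5, 0, R8, (0, 2))
(6, 0, R1, (1, 3))
(6, 3, R6, (0, 2))

bar 0: v0=E3 v1=E4 v2=G4 v3=B4 downbeat P5
bar 1: v0=C3 v1=G3 v2=G3 v3=B3 downbeat M7
bar 2: v0=B2 v1=B3 v2=D4 v3=C4 downbeat m2
bar 3: v0=A2 v1=C3 v2=G3 v3=C4 downbeat m3
bar 4: v0=B2 v1=D3 v2=A3 v3=D4 downbeat m3
bar 5: v0=F3 v1=D4 v2=F4 v3=A4 downbeat M3
bar 6: v0=E3 v1=E4 v2=G4 v3=B4 downbeat P5
  -> R5 @ bar 0 tick 0 v(0, 2): opens on m3
  -> R2 @ bar 1 tick 0 v(0, 1): E3/E4 P8 -> C3/G3 P5 similar
  -> R2 @ bar 1 tick 0 v(0, 2): E3/G4 m3 -> C3/G3 P5 similar
  -> R2 @ bar 1 tick 0 v(1, 2): E4/G4 m3 -> G3/G3 P1 similar
  -> R4 @ bar 1 tick 0 v(0, 3): C3/B3 M7 untreated
  -> R3 @ bar 2 tick 0 v(2, 3): D4 above C4
  -> R4 @ bar 2 tick 0 v(0, 3): B2/C4 m2 untreated
  -> R3 @ bar 2 tick 1 v(2, 3): D4 above C4
  -> R3 @ bar 2 tick 2 v(2, 3): D4 above C4
  -> R3 @ bar 2 tick 3 v(2, 3): D4 above C4
  -> R2 @ bar 3 tick 0 v(1, 2): B3/D4 m3 -> C3/G3 P5 similar
  -> R4 @ bar 3 tick 0 v(0, 2): A2/G3 m7 untreated
  -> R7 @ bar 3 tick 0 v(1,): B3->C3 leap 11st
  -> R1 @ bar 4 tick 0 v(1, 2): C3/G3 P5 -> D3/A3 P5 similar
  -> R1 @ bar 4 tick 0 v(1, 3): C3/C4 P8 -> D3/D4 P8 similar
  -> R4 @ bar 4 tick 0 v(0, 2): B2/A3 m7 untreated
  -> R2 @ bar 5 tick 0 v(0, 2): B2/A3 m7 -> F3/F4 P8 similar
  -> R2 @ bar 5 tick 0 v(1, 3): D3/D4 P8 -> D4/A4 P5 similar
  -> R7 @ bar 5 tick 0 v(0,): B2->F3 leap 6st
  -> R8 @ bar 5 tick 0 v(0, 2): penult P8 not 3rd/6th
  -> R1 @ bar 6 tick 0 v(1, 3): D4/A4 P5 -> E4/B4 P5 similar
  -> R6 @ bar 6 tick 3 v(0, 2): closes on m3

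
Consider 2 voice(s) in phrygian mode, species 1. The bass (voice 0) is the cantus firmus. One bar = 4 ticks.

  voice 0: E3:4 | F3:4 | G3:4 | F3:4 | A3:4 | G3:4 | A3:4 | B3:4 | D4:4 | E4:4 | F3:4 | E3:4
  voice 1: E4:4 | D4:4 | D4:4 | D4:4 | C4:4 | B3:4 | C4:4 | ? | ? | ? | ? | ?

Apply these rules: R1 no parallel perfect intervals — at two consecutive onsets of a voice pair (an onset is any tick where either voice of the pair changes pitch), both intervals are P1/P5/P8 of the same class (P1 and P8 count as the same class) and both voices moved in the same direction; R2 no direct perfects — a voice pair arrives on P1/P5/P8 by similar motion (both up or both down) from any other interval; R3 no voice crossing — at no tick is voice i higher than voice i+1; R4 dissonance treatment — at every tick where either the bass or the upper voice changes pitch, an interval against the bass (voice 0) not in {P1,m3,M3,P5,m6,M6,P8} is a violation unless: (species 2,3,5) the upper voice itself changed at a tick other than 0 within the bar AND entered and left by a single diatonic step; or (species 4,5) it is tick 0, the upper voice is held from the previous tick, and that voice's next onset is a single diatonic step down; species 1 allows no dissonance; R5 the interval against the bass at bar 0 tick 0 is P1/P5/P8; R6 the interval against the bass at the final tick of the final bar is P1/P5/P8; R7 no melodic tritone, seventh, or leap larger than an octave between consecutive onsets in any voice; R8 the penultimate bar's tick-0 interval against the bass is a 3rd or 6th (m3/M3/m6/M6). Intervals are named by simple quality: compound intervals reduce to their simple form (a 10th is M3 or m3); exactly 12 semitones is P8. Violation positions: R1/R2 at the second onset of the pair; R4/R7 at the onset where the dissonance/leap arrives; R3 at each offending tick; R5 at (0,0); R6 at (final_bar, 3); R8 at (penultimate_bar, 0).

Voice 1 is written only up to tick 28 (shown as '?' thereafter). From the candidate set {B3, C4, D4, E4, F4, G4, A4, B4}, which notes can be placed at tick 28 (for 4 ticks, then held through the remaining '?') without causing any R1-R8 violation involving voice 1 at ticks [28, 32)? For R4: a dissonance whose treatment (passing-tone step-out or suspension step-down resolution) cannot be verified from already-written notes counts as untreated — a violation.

B3: legal
C4: violates R4
D4: legal
E4: violates R4
F4: violates R4
G4: legal
A4: violates R4
B4: violates R2,R7

{B3, D4, G4}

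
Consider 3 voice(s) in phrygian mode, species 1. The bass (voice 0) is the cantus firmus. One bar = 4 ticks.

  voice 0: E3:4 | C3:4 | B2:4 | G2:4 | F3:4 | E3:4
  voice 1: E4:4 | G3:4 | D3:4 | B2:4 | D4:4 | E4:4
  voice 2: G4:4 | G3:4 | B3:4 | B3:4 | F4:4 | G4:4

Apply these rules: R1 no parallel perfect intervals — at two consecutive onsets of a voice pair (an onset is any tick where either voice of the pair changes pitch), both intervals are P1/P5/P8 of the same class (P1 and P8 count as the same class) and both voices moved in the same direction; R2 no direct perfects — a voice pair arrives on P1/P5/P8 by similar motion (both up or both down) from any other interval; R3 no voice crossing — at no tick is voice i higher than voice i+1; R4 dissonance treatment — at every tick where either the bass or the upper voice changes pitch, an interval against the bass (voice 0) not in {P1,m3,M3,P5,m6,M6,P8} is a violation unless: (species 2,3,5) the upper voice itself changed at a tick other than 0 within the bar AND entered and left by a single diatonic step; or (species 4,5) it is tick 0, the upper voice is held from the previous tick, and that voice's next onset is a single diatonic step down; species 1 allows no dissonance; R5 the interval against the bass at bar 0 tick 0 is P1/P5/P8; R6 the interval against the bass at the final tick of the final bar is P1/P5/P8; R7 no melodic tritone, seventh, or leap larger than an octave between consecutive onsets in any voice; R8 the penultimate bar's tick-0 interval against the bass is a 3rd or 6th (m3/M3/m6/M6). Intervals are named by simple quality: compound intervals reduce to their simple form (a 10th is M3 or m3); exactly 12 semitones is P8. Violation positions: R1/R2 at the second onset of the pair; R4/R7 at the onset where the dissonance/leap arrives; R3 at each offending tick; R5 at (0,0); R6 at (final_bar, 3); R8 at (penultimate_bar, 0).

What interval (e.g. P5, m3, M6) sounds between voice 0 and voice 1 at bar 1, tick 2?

voice 0=C3 voice 1=G3 -> P5

P5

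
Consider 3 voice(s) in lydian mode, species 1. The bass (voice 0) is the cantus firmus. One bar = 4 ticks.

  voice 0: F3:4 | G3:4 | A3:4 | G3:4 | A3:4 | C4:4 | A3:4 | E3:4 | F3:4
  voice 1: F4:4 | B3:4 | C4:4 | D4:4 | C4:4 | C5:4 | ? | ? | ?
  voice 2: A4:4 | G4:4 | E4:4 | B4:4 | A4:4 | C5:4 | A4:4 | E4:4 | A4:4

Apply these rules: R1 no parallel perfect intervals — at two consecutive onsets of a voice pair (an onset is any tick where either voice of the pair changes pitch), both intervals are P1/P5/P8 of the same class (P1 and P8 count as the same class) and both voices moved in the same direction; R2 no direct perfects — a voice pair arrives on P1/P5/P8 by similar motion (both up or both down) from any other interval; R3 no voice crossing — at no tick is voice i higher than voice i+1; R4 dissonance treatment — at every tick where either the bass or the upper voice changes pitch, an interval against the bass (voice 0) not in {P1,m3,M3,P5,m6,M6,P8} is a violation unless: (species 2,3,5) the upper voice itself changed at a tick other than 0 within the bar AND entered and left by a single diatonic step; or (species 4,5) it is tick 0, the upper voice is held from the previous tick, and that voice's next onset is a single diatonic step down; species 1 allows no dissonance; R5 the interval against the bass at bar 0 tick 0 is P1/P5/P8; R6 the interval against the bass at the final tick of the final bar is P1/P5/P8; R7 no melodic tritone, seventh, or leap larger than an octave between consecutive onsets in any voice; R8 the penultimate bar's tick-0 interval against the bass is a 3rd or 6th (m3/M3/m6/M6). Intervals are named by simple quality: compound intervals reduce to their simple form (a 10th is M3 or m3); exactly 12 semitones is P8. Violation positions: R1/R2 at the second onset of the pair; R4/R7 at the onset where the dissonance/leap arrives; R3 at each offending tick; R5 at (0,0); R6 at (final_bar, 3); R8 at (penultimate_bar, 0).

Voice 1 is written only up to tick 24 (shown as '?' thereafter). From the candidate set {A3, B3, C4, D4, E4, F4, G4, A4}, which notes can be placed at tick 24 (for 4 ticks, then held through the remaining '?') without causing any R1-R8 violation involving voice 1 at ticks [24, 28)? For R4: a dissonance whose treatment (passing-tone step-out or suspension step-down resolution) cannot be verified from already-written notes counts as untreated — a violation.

{C4, F4}

A3: violates R1,R7
B3: violates R4,R7
C4: legal
D4: violates R2,R4,R7
E4: violates R2
F4: legal
G4: violates R4
A4: violates R1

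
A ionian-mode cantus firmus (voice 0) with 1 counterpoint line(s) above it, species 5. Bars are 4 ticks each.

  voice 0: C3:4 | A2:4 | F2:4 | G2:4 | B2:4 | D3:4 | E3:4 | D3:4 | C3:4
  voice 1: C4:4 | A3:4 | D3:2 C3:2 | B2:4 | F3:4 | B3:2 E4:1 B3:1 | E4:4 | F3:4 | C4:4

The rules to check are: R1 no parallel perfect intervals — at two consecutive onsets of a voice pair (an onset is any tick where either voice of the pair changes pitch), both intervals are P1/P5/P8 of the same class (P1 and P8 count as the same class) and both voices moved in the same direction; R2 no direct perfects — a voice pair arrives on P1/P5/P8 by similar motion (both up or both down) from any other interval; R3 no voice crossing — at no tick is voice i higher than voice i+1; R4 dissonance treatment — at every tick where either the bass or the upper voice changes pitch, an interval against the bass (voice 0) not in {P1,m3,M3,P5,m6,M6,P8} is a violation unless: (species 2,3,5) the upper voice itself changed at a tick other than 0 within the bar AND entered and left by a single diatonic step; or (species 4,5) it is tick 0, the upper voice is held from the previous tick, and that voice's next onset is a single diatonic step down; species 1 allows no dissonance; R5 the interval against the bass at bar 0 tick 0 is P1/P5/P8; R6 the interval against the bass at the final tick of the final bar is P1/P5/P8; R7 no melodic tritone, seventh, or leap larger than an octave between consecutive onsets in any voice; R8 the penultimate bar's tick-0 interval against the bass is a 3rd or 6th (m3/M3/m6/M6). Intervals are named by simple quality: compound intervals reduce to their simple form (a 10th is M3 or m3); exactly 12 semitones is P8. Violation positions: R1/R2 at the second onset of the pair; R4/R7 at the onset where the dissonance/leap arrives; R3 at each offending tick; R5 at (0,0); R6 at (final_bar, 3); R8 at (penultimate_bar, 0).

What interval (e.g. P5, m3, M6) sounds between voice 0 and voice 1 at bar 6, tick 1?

voice 0=E3 voice 1=E4 -> P8

P8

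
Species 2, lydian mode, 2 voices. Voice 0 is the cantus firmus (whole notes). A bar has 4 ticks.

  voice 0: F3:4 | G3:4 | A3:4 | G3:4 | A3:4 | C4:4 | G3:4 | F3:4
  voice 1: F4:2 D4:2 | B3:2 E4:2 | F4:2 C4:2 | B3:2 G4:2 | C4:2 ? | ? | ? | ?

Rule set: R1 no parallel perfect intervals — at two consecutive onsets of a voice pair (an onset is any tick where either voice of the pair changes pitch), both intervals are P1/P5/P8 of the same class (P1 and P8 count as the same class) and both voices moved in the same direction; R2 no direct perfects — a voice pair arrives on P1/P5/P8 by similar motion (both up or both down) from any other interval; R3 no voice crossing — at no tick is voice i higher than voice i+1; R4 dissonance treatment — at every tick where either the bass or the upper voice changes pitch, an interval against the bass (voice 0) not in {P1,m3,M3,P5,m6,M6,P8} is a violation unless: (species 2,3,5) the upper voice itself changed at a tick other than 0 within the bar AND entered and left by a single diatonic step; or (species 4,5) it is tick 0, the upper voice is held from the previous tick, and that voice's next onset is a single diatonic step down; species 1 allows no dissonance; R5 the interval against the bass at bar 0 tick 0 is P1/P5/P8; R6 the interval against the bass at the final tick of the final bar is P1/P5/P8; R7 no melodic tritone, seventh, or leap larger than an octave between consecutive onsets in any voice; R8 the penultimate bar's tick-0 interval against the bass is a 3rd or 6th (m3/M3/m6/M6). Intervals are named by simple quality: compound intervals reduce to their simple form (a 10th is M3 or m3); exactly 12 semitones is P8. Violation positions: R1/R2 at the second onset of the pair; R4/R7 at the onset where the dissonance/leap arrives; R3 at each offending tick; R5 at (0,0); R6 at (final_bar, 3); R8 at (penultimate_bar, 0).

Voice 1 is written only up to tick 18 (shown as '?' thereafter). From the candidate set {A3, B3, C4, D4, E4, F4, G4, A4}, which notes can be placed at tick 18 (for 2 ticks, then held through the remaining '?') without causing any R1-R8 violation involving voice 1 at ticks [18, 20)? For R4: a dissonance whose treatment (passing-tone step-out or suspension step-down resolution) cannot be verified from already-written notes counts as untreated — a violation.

{A3, A4, C4, E4, F4}

A3: legal
B3: violates R4
C4: legal
D4: violates R4
E4: legal
F4: legal
G4: violates R4
A4: legal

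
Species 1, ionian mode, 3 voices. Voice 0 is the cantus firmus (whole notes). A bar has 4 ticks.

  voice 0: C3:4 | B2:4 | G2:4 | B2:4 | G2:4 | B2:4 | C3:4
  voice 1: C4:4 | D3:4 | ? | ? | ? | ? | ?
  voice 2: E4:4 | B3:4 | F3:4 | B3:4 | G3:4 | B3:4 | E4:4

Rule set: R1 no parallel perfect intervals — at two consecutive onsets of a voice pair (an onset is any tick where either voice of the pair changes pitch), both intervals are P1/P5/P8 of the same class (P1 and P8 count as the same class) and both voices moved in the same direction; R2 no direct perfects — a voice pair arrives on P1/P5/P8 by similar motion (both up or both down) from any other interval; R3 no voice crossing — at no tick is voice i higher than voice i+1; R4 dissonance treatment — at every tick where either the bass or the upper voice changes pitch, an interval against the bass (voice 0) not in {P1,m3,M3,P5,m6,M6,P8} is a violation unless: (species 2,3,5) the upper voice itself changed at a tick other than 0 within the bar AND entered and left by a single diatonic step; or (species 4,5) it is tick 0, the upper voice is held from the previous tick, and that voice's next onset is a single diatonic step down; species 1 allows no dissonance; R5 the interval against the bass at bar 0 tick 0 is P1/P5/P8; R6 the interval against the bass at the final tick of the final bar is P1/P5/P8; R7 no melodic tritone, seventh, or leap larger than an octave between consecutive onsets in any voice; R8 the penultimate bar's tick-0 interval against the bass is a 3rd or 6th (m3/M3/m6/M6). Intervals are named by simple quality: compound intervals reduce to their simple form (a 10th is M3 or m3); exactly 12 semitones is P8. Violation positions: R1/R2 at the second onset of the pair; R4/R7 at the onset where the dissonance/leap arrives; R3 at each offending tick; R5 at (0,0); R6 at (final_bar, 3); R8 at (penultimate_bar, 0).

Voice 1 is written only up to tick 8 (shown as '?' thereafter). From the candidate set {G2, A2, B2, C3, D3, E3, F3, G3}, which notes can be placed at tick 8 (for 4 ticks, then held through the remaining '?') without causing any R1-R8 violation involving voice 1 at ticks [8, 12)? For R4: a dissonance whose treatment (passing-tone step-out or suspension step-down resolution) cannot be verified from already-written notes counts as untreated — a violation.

{B2, D3, E3}

G2: violates R2
A2: violates R4
B2: legal
C3: violates R4
D3: legal
E3: legal
F3: violates R4
G3: violates R3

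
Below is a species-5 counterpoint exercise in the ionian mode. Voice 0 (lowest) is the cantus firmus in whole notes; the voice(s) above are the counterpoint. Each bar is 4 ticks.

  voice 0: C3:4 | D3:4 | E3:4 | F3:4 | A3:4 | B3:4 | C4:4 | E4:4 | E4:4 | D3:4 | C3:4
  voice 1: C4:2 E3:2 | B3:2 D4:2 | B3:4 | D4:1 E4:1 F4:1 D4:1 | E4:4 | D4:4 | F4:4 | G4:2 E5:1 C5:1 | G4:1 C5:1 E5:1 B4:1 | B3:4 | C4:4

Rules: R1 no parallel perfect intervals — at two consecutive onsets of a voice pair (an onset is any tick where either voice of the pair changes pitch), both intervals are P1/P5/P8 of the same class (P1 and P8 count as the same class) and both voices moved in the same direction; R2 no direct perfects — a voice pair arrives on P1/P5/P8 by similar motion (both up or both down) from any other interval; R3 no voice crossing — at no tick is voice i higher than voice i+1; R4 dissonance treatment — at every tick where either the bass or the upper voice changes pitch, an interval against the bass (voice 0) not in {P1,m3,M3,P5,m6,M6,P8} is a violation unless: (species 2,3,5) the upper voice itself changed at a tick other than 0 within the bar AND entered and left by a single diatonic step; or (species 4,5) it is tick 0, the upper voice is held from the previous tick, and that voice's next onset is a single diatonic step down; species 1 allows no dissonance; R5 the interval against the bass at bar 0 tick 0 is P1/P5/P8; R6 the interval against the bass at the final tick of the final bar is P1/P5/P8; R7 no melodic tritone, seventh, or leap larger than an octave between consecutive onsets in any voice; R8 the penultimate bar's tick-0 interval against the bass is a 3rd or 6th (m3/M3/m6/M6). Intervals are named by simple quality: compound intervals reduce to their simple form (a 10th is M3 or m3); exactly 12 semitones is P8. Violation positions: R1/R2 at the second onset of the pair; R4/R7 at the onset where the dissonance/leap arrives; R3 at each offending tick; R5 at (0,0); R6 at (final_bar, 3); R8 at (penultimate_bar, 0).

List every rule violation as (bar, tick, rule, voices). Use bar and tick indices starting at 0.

(4, 0, R2, (0, 1))
(6, 0, R4, (0, 1))
(9, 0, R7, (0,))

bar 0: v0=C3 v1=C4 downbeat P8
bar 1: v0=D3 v1=B3 downbeat M6
bar 2: v0=E3 v1=B3 downbeat P5
bar 3: v0=F3 v1=D4 downbeat M6
bar 4: v0=A3 v1=E4 downbeat P5
bar 5: v0=B3 v1=D4 downbeat m3
bar 6: v0=C4 v1=F4 downbeat P4
bar 7: v0=E4 v1=G4 downbeat m3
bar 8: v0=E4 v1=G4 downbeat m3
bar 9: v0=D3 v1=B3 downbeat M6
bar 10: v0=C3 v1=C4 downbeat P8
  -> R2 @ bar 4 tick 0 v(0, 1): F3/D4 M6 -> A3/E4 P5 similar
  -> R4 @ bar 6 tick 0 v(0, 1): C4/F4 P4 untreated
  -> R7 @ bar 9 tick 0 v(0,): E4->D3 leap 14st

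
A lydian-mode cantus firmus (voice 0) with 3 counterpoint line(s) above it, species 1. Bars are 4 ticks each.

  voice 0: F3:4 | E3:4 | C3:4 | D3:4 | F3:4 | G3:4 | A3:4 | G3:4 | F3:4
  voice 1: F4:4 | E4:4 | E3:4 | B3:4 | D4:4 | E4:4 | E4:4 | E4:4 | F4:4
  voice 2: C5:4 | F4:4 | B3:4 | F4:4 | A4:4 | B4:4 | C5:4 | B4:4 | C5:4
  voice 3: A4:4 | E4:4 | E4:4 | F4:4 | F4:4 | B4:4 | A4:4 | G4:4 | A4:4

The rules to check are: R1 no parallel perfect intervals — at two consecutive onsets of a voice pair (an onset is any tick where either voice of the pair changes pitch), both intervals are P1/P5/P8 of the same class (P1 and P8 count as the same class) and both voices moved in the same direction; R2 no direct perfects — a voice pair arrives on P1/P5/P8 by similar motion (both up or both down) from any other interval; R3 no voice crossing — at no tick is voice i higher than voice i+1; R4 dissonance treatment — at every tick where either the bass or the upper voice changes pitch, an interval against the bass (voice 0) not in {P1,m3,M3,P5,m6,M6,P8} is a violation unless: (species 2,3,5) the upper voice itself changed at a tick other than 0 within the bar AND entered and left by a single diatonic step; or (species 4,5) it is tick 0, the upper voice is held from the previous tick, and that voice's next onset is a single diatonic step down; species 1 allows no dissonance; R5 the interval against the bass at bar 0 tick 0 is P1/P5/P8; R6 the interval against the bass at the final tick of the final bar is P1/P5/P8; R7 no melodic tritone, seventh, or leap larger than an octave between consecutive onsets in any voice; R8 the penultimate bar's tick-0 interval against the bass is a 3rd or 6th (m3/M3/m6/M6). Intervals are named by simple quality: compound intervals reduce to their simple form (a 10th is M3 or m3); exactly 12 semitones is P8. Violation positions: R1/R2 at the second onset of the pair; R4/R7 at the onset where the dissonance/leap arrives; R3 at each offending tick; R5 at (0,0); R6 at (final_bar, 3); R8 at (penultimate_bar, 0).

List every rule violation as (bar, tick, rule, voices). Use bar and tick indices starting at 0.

(0, 0, R3, (2, 3))
(0, 0, R5, (0, 3))
(0, 1, R3, (2, 3))
(0, 2, R3, (2, 3))
(0, 3, R3, (2, 3))
(1, 0, R1, (0, 1))
(1, 0, R2, (0, 3))
(1, 0, R2, (1, 3))
(1, 0, R3, (2, 3))
(1, 0, R4, (0, 2))
(1, 1, R3, (2, 3))
(1, 2, R3, (2, 3))
(1, 3, R3, (2, 3))
(2, 0, R2, (1, 2))
(2, 0, R4, (0, 2))
(2, 0, R7, (2,))
(3, 0, R2, (2, 3))
(3, 0, R7, (2,))
(4, 0, R2, (1, 2))
(4, 0, R3, (2, 3))
(4, 1, R3, (2, 3))
(4, 2, R3, (2, 3))
(4, 3, R3, (2, 3))
(5, 0, R1, (1, 2))
(5, 0, R2, (1, 3))
(5, 0, R2, (2, 3))
(5, 0, R7, (3,))
(6, 0, R3, (2, 3))
(6, 1, R3, (2, 3))
(6, 2, R3, (2, 3))
(6, 3, R3, (2, 3))
(7, 0, R1, (0, 3))
(7, 0, R3, (2, 3))
(7, 0, R8, (0, 3))
(7, 1, R3, (2, 3))
(7, 2, R3, (2, 3))
(7, 3, R3, (2, 3))
(8, 0, R1, (1, 2))
(8, 0, R3, (2, 3))
(8, 1, R3, (2, 3))
(8, 2, R3, (2, 3))
(8, 3, R3, (2, 3))
(8, 3, R6, (0, 3))

bar 0: v0=F3 v1=F4 v2=C5 v3=A4 downbeat M3
bar 1: v0=E3 v1=E4 v2=F4 v3=E4 downbeat P8
bar 2: v0=C3 v1=E3 v2=B3 v3=E4 downbeat M3
bar 3: v0=D3 v1=B3 v2=F4 v3=F4 downbeat m3
bar 4: v0=F3 v1=D4 v2=A4 v3=F4 downbeat P8
bar 5: v0=G3 v1=E4 v2=B4 v3=B4 downbeat M3
bar 6: v0=A3 v1=E4 v2=C5 v3=A4 downbeat P8
bar 7: v0=G3 v1=E4 v2=B4 v3=G4 downbeat P8
bar 8: v0=F3 v1=F4 v2=C5 v3=A4 downbeat M3
  -> R3 @ bar 0 tick 0 v(2, 3): C5 above A4
  -> R5 @ bar 0 tick 0 v(0, 3): opens on M3
  -> R3 @ bar 0 tick 1 v(2, 3): C5 above A4
  -> R3 @ bar 0 tick 2 v(2, 3): C5 above A4
  -> R3 @ bar 0 tick 3 v(2, 3): C5 above A4
  -> R1 @ bar 1 tick 0 v(0, 1): F3/F4 P8 -> E3/E4 P8 similar
  -> R2 @ bar 1 tick 0 v(0, 3): F3/A4 M3 -> E3/E4 P8 similar
  -> R2 @ bar 1 tick 0 v(1, 3): F4/A4 M3 -> E4/E4 P1 similar
  -> R3 @ bar 1 tick 0 v(2, 3): F4 above E4
  -> R4 @ bar 1 tick 0 v(0, 2): E3/F4 m2 untreated
  -> R3 @ bar 1 tick 1 v(2, 3): F4 above E4
  -> R3 @ bar 1 tick 2 v(2, 3): F4 above E4
  -> R3 @ bar 1 tick 3 v(2, 3): F4 above E4
  -> R2 @ bar 2 tick 0 v(1, 2): E4/F4 m2 -> E3/B3 P5 similar
  -> R4 @ bar 2 tick 0 v(0, 2): C3/B3 M7 untreated
  -> R7 @ bar 2 tick 0 v(2,): F4->B3 leap 6st
  -> R2 @ bar 3 tick 0 v(2, 3): B3/E4 P4 -> F4/F4 P1 similar
  -> R7 @ bar 3 tick 0 v(2,): B3->F4 leap 6st
  -> R2 @ bar 4 tick 0 v(1, 2): B3/F4 TT -> D4/A4 P5 similar
  -> R3 @ bar 4 tick 0 v(2, 3): A4 above F4
  -> R3 @ bar 4 tick 1 v(2, 3): A4 above F4
  -> R3 @ bar 4 tick 2 v(2, 3): A4 above F4
  -> R3 @ bar 4 tick 3 v(2, 3): A4 above F4
  -> R1 @ bar 5 tick 0 v(1, 2): D4/A4 P5 -> E4/B4 P5 similar
  -> R2 @ bar 5 tick 0 v(1, 3): D4/F4 m3 -> E4/B4 P5 similar
  -> R2 @ bar 5 tick 0 v(2, 3): A4/F4 M3 -> B4/B4 P1 similar
  -> R7 @ bar 5 tick 0 v(3,): F4->B4 leap 6st
  -> R3 @ bar 6 tick 0 v(2, 3): C5 above A4
  -> R3 @ bar 6 tick 1 v(2, 3): C5 above A4
  -> R3 @ bar 6 tick 2 v(2, 3): C5 above A4
  -> R3 @ bar 6 tick 3 v(2, 3): C5 above A4
  -> R1 @ bar 7 tick 0 v(0, 3): A3/A4 P8 -> G3/G4 P8 similar
  -> R3 @ bar 7 tick 0 v(2, 3): B4 above G4
  -> R8 @ bar 7 tick 0 v(0, 3): penult P8 not 3rd/6th
  -> R3 @ bar 7 tick 1 v(2, 3): B4 above G4
  -> R3 @ bar 7 tick 2 v(2, 3): B4 above G4
  -> R3 @ bar 7 tick 3 v(2, 3): B4 above G4
  -> R1 @ bar 8 tick 0 v(1, 2): E4/B4 P5 -> F4/C5 P5 similar
  -> R3 @ bar 8 tick 0 v(2, 3): C5 above A4
  -> R3 @ bar 8 tick 1 v(2, 3): C5 above A4
  -> R3 @ bar 8 tick 2 v(2, 3): C5 above A4
  -> R3 @ bar 8 tick 3 v(2, 3): C5 above A4
  -> R6 @ bar 8 tick 3 v(0, 3): closes on M3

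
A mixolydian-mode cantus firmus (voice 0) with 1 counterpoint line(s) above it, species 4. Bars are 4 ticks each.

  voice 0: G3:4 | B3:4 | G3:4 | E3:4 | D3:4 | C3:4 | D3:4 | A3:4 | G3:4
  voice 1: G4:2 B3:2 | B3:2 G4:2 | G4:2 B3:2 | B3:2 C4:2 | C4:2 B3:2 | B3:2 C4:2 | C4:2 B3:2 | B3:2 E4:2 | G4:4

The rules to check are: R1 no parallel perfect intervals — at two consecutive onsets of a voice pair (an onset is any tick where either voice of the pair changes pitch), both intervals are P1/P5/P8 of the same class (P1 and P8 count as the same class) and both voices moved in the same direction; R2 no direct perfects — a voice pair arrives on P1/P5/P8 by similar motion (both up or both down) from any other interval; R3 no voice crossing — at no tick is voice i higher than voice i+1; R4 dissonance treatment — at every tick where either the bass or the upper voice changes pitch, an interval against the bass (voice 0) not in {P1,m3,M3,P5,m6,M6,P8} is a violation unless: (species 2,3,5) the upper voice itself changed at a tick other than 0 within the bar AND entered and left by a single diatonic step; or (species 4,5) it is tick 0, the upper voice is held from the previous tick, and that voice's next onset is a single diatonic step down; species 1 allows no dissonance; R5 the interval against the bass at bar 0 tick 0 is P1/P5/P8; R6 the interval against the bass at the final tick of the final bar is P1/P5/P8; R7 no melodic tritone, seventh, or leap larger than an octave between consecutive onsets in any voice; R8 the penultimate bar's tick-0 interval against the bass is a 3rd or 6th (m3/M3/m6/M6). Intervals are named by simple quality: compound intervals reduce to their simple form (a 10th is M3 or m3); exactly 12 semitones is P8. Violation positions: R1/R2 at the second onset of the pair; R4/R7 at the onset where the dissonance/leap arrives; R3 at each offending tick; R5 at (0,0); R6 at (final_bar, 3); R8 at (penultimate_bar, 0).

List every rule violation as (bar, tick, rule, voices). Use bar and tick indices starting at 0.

bar 0: v0=G3 v1=G4 downbeat P8
bar 1: v0=B3 v1=B3 downbeat P1
bar 2: v0=G3 v1=G4 downbeat P8
bar 3: v0=E3 v1=B3 downbeat P5
bar 4: v0=D3 v1=C4 downbeat m7
bar 5: v0=C3 v1=B3 downbeat M7
bar 6: v0=D3 v1=C4 downbeat m7
bar 7: v0=A3 v1=B3 downbeat M2
bar 8: v0=G3 v1=G4 downbeat P8
  -> R4 @ bar 5 tick 0 v(0, 1): C3/B3 M7 untreated
  -> R4 @ bar 7 tick 0 v(0, 1): A3/B3 M2 untreated
  -> R8 @ bar 7 tick 0 v(0, 1): penult M2 not 3rd/6th

(5, 0, R4, (0, 1))
(7, 0, R4, (0, 1))
(7, 0, R8, (0, 1))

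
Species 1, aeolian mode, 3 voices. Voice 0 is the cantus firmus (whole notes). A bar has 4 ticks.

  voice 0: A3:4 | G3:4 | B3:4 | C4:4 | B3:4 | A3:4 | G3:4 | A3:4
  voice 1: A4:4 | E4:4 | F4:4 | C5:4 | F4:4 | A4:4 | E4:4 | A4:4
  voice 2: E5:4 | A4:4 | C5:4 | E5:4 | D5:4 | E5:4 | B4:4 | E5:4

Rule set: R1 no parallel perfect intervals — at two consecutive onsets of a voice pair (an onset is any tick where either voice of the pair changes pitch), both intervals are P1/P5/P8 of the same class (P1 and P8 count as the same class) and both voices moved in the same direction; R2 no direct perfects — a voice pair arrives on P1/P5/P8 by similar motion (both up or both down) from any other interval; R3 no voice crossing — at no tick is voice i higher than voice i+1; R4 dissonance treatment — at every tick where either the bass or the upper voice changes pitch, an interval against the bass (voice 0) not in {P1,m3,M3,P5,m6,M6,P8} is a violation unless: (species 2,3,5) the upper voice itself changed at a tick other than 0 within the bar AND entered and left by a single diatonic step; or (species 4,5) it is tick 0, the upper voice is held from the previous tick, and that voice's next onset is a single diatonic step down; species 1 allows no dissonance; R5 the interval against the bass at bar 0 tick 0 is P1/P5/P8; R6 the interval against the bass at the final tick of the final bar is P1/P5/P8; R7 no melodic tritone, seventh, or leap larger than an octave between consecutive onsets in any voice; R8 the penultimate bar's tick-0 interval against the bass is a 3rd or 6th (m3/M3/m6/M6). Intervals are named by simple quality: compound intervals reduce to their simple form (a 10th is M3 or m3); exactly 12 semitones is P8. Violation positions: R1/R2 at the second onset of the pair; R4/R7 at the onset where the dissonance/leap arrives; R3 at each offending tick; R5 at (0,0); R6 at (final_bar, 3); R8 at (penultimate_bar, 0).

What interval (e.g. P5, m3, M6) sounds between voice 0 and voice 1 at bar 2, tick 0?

voice 0=B3 voice 1=F4 -> TT

TT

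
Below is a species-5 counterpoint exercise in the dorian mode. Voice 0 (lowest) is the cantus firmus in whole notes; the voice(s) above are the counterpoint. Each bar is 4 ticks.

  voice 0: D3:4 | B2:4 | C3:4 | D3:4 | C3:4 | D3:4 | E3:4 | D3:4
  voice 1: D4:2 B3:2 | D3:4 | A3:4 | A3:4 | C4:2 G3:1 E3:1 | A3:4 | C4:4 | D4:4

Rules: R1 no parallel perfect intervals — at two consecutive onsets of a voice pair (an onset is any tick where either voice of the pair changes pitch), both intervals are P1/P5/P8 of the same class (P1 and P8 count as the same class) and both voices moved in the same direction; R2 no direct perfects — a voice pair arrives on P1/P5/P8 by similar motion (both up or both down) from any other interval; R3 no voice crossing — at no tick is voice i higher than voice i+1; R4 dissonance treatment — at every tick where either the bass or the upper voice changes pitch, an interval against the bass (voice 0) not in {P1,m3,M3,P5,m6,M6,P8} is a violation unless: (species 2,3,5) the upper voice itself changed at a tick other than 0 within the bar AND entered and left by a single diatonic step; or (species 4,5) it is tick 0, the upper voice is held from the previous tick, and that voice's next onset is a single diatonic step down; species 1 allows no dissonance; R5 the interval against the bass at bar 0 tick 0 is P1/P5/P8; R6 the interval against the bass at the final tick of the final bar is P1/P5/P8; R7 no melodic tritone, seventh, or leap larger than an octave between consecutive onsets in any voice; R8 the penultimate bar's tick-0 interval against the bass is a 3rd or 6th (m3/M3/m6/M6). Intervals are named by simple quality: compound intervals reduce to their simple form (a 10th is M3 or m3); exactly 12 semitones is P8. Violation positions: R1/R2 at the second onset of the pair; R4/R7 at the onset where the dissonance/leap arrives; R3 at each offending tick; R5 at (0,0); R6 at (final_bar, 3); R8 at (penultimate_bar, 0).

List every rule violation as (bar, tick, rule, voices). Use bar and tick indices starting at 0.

(5, 0, R2, (0, 1))

bar 0: v0=D3 v1=D4 downbeat P8
bar 1: v0=B2 v1=D3 downbeat m3
bar 2: v0=C3 v1=A3 downbeat M6
bar 3: v0=D3 v1=A3 downbeat P5
bar 4: v0=C3 v1=C4 downbeat P8
bar 5: v0=D3 v1=A3 downbeat P5
bar 6: v0=E3 v1=C4 downbeat m6
bar 7: v0=D3 v1=D4 downbeat P8
  -> R2 @ bar 5 tick 0 v(0, 1): C3/E3 M3 -> D3/A3 P5 similar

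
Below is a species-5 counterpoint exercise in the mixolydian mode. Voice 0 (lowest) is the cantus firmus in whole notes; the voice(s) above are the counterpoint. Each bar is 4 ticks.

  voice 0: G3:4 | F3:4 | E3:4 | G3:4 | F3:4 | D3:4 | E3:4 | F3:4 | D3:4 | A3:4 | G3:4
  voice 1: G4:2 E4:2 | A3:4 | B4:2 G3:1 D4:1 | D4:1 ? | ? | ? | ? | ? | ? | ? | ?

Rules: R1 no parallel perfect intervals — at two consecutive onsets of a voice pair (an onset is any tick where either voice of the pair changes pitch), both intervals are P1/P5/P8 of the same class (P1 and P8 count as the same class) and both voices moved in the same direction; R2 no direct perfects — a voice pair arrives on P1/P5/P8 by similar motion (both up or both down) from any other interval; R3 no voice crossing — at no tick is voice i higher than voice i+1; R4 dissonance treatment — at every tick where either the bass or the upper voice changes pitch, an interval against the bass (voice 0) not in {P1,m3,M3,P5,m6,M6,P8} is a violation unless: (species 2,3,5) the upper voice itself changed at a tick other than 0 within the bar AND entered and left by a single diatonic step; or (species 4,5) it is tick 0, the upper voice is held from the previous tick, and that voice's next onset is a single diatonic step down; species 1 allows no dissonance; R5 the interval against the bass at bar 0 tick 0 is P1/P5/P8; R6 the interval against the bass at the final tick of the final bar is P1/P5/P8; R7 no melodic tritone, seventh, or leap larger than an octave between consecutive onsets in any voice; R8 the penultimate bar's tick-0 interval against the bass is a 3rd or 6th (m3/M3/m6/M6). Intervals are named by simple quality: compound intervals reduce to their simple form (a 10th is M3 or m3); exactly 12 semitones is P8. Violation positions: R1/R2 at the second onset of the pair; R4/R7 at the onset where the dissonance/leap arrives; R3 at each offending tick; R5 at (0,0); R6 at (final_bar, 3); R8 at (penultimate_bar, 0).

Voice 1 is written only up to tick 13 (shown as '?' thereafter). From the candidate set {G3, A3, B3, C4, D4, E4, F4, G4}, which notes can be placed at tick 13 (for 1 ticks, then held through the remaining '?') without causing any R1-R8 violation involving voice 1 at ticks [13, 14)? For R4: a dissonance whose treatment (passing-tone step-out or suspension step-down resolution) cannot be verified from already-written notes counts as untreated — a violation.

G3: legal
A3: violates R4
B3: legal
C4: violates R4
D4: legal
E4: legal
F4: violates R4
G4: legal

{B3, D4, E4, G3, G4}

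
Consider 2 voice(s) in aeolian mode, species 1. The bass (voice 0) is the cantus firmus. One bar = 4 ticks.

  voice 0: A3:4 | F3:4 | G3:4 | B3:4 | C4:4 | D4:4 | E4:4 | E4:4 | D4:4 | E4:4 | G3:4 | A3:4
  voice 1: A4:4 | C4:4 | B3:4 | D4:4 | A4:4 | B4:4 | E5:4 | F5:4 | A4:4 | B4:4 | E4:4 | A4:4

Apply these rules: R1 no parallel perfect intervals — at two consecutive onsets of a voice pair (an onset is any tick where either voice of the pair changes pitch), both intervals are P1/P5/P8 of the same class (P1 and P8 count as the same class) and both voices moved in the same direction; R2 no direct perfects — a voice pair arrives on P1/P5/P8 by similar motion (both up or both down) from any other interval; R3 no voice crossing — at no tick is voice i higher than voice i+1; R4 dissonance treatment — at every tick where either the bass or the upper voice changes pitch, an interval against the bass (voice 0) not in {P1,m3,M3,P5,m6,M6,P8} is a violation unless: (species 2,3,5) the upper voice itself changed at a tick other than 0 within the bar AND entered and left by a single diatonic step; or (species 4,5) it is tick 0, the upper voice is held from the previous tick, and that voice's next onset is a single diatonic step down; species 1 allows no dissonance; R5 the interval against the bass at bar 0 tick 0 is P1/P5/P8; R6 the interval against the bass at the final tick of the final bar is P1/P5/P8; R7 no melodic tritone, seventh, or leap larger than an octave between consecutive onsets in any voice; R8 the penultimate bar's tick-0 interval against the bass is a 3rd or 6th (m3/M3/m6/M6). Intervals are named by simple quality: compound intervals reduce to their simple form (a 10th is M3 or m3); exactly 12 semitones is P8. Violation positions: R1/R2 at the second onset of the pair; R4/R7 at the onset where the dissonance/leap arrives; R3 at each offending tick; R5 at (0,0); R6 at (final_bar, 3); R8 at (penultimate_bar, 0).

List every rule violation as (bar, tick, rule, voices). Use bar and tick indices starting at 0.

(1, 0, R2, (0, 1))
(6, 0, R2, (0, 1))
(7, 0, R4, (0, 1))
(8, 0, R2, (0, 1))
(9, 0, R1, (0, 1))
(11, 0, R2, (0, 1))

bar 0: v0=A3 v1=A4 downbeat P8
bar 1: v0=F3 v1=C4 downbeat P5
bar 2: v0=G3 v1=B3 downbeat M3
bar 3: v0=B3 v1=D4 downbeat m3
bar 4: v0=C4 v1=A4 downbeat M6
bar 5: v0=D4 v1=B4 downbeat M6
bar 6: v0=E4 v1=E5 downbeat P8
bar 7: v0=E4 v1=F5 downbeat m2
bar 8: v0=D4 v1=A4 downbeat P5
bar 9: v0=E4 v1=B4 downbeat P5
bar 10: v0=G3 v1=E4 downbeat M6
bar 11: v0=A3 v1=A4 downbeat P8
  -> R2 @ bar 1 tick 0 v(0, 1): A3/A4 P8 -> F3/C4 P5 similar
  -> R2 @ bar 6 tick 0 v(0, 1): D4/B4 M6 -> E4/E5 P8 similar
  -> R4 @ bar 7 tick 0 v(0, 1): E4/F5 m2 untreated
  -> R2 @ bar 8 tick 0 v(0, 1): E4/F5 m2 -> D4/A4 P5 similar
  -> R1 @ bar 9 tick 0 v(0, 1): D4/A4 P5 -> E4/B4 P5 similar
  -> R2 @ bar 11 tick 0 v(0, 1): G3/E4 M6 -> A3/A4 P8 similar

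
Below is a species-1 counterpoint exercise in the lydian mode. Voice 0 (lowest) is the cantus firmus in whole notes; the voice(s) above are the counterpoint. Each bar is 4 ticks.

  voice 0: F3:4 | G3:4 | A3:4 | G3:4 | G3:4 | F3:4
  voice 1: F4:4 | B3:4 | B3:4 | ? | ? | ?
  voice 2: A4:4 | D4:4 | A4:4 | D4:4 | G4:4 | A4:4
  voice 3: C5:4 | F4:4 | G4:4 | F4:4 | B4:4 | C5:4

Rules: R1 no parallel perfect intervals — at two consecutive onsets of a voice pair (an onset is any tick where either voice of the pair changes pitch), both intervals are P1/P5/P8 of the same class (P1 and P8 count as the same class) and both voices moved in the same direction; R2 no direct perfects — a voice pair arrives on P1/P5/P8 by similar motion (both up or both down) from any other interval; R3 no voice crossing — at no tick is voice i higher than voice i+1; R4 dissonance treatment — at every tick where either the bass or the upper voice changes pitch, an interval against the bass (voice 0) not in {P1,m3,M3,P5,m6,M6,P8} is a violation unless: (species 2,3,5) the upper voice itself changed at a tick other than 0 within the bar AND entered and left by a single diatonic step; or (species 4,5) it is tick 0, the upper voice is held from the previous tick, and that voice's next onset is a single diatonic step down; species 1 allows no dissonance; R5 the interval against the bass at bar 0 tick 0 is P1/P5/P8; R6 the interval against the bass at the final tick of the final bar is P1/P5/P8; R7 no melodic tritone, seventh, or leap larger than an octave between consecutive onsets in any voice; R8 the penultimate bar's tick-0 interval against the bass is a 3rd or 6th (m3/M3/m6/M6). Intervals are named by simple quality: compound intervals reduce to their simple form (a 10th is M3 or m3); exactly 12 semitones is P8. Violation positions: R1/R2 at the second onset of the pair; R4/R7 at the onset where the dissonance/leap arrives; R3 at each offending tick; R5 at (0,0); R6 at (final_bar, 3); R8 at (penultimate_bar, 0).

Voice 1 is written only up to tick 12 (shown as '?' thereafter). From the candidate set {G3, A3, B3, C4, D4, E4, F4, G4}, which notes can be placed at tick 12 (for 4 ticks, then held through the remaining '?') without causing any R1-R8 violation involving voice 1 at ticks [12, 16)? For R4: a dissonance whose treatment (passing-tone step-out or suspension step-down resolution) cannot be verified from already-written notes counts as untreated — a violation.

G3: violates R2
A3: violates R4
B3: legal
C4: violates R4
D4: legal
E4: violates R3
F4: violates R3,R4,R7
G4: violates R3

{B3, D4}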